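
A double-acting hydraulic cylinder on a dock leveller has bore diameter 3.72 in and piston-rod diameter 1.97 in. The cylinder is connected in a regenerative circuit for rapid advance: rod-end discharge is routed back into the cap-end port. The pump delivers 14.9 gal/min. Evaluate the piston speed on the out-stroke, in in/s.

In regeneration the rod-end outflow joins the pump flow into the cap end, so the net volume the pump must supply per unit advance equals the rod cross-section area.
Rod cross-section A_rod = π/4 × (1.97 in)² = 3.048 in^2
v = Q_pump / A_rod

v ≈ 18.8 in/s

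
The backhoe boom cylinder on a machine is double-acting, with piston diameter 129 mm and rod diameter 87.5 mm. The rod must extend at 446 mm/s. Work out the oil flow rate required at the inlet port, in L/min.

Cap-side area A_cap = π/4 × (129 mm)² = 13070 mm^2
Q = A × v

Q ≈ 350 L/min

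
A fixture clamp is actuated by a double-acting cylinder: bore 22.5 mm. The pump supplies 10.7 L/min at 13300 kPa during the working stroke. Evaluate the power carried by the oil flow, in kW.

W ≈ 2.37 kW

Hydraulic power = P × Q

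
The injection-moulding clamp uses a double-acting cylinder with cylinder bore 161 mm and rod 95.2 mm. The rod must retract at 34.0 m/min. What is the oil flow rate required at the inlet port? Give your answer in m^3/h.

Rod-side annular area A_ann = π/4 × (161² − 95.2²) = 13240 mm^2
Q = A × v

Q ≈ 27.0 m^3/h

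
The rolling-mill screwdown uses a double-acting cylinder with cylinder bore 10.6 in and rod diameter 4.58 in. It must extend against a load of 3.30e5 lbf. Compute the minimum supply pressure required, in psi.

Cap-side area A_cap = π/4 × (10.6 in)² = 88.25 in^2
P = F / A = 3.30e5 lbf / A

P ≈ 3740 psi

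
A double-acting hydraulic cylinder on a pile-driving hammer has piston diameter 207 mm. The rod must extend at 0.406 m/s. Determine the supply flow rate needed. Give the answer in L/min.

Cap-side area A_cap = π/4 × (207 mm)² = 33650 mm^2
Q = A × v

Q ≈ 820 L/min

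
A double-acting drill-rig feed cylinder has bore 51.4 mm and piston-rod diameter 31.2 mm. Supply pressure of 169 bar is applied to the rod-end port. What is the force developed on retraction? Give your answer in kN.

F ≈ 22.1 kN

Rod-side annular area A_ann = π/4 × (51.4² − 31.2²) = 1310 mm^2
On retraction the pressure acts on the annular area (bore minus rod).
F = P × A_ann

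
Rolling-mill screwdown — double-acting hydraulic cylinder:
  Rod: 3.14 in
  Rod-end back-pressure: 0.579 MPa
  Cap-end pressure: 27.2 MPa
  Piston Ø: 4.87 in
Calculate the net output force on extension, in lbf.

F ≈ 72600 lbf

Cap-side area A_cap = π/4 × (4.87 in)² = 18.63 in^2
Rod-side annular area A_ann = π/4 × (4.87² − 3.14²) = 10.88 in^2
Net thrust = P_cap·A_cap − P_rod·A_ann = 73480 lbf − 914.0 lbf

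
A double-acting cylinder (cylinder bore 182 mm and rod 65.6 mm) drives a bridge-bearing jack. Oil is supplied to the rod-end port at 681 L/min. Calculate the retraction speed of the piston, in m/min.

v ≈ 30.1 m/min

Rod-side annular area A_ann = π/4 × (182² − 65.6²) = 22640 mm^2
Flow into the rod-end port fills the annular volume.
v = Q / A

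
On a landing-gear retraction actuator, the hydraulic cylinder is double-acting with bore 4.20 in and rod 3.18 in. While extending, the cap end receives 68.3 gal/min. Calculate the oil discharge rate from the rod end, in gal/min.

Cap-side area A_cap = π/4 × (4.20 in)² = 13.85 in^2
Rod-side annular area A_ann = π/4 × (4.20² − 3.18²) = 5.912 in^2
Piston speed v = Q_in/A_cap; rod-end outflow Q_out = v × A_ann = Q_in × A_ann/A_cap.

Q_out ≈ 29.1 gal/min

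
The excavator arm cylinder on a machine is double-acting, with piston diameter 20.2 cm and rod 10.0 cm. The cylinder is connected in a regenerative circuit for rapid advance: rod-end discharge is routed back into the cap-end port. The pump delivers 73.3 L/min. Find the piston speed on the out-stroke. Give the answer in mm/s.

In regeneration the rod-end outflow joins the pump flow into the cap end, so the net volume the pump must supply per unit advance equals the rod cross-section area.
Rod cross-section A_rod = π/4 × (10.0 cm)² = 78.54 cm^2
v = Q_pump / A_rod

v ≈ 156 mm/s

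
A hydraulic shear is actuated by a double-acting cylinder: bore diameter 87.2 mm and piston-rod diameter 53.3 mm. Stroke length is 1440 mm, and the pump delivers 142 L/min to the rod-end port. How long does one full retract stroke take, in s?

Rod-side annular area A_ann = π/4 × (87.2² − 53.3²) = 3741 mm^2
Swept volume V = A × L; t = V / Q = A·L / Q

t ≈ 2.28 s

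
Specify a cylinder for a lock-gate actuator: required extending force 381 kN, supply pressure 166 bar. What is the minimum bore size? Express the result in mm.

Extension force acts on the full piston face: F = P × (π/4)D².
D = √(4F / (πP)) = √(4 × 381 kN / (π × 166 bar))

D ≈ 171 mm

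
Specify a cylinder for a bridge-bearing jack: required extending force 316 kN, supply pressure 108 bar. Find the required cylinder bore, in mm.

D ≈ 193 mm

Extension force acts on the full piston face: F = P × (π/4)D².
D = √(4F / (πP)) = √(4 × 316 kN / (π × 108 bar))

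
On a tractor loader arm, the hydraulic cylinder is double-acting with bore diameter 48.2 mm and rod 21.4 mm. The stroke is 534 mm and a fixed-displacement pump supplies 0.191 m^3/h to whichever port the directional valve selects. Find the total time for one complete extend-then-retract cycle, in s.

Cap-side area A_cap = π/4 × (48.2 mm)² = 1825 mm^2
Rod-side annular area A_ann = π/4 × (48.2² − 21.4²) = 1465 mm^2
t_ext = A_cap·L/Q = 18.37 s
t_ret = A_ann·L/Q = 14.74 s
t_cycle = t_ext + t_ret

t ≈ 33.1 s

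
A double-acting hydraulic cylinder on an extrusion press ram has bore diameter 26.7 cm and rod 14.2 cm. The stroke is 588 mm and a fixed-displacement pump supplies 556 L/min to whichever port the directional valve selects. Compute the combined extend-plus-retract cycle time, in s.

Cap-side area A_cap = π/4 × (26.7 cm)² = 559.9 cm^2
Rod-side annular area A_ann = π/4 × (26.7² − 14.2²) = 401.5 cm^2
t_ext = A_cap·L/Q = 3.553 s
t_ret = A_ann·L/Q = 2.548 s
t_cycle = t_ext + t_ret

t ≈ 6.10 s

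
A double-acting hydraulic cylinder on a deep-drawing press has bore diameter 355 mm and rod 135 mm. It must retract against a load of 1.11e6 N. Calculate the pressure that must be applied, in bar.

P ≈ 131 bar

Rod-side annular area A_ann = π/4 × (355² − 135²) = 84670 mm^2
Retraction: pressure acts on the annular area.
P = F / A = 1.11e6 N / A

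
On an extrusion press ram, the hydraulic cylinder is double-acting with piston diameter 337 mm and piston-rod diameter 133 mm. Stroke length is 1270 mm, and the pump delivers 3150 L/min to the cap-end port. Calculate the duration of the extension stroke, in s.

t ≈ 2.16 s

Cap-side area A_cap = π/4 × (337 mm)² = 89200 mm^2
Swept volume V = A × L; t = V / Q = A·L / Q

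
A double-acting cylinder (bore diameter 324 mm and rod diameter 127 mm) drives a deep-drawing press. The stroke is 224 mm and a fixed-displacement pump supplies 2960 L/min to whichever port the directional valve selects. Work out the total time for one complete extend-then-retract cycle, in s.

t ≈ 0.691 s

Cap-side area A_cap = π/4 × (324 mm)² = 82450 mm^2
Rod-side annular area A_ann = π/4 × (324² − 127²) = 69780 mm^2
t_ext = A_cap·L/Q = 0.3744 s
t_ret = A_ann·L/Q = 0.3168 s
t_cycle = t_ext + t_ret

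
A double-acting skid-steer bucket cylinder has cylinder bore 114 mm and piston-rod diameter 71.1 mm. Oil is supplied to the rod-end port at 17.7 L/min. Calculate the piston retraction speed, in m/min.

v ≈ 2.84 m/min

Rod-side annular area A_ann = π/4 × (114² − 71.1²) = 6237 mm^2
Flow into the rod-end port fills the annular volume.
v = Q / A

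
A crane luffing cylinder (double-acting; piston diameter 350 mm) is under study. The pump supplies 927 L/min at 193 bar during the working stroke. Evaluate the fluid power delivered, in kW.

W ≈ 298 kW

Hydraulic power = P × Q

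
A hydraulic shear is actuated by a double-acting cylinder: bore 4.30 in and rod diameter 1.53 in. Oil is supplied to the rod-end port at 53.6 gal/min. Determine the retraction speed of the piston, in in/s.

Rod-side annular area A_ann = π/4 × (4.30² − 1.53²) = 12.68 in^2
Flow into the rod-end port fills the annular volume.
v = Q / A

v ≈ 16.3 in/s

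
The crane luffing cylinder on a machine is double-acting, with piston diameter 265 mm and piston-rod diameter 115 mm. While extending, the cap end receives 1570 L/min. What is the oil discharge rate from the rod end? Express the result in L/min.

Q_out ≈ 1270 L/min

Cap-side area A_cap = π/4 × (265 mm)² = 55150 mm^2
Rod-side annular area A_ann = π/4 × (265² − 115²) = 44770 mm^2
Piston speed v = Q_in/A_cap; rod-end outflow Q_out = v × A_ann = Q_in × A_ann/A_cap.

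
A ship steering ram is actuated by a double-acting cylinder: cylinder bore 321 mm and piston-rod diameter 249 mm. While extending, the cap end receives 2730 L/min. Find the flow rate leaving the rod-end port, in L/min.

Q_out ≈ 1090 L/min

Cap-side area A_cap = π/4 × (321 mm)² = 80930 mm^2
Rod-side annular area A_ann = π/4 × (321² − 249²) = 32230 mm^2
Piston speed v = Q_in/A_cap; rod-end outflow Q_out = v × A_ann = Q_in × A_ann/A_cap.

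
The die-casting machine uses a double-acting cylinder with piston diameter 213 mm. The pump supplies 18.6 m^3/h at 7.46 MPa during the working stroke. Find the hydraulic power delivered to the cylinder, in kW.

W ≈ 38.5 kW

Hydraulic power = P × Q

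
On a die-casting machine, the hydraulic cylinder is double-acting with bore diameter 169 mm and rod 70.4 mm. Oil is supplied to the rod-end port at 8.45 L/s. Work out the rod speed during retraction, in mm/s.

v ≈ 456 mm/s

Rod-side annular area A_ann = π/4 × (169² − 70.4²) = 18540 mm^2
Flow into the rod-end port fills the annular volume.
v = Q / A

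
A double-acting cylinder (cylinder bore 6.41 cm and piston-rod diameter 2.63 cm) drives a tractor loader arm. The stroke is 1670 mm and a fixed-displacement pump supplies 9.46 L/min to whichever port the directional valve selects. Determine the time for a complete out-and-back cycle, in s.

t ≈ 62.6 s

Cap-side area A_cap = π/4 × (6.41 cm)² = 32.27 cm^2
Rod-side annular area A_ann = π/4 × (6.41² − 2.63²) = 26.84 cm^2
t_ext = A_cap·L/Q = 34.18 s
t_ret = A_ann·L/Q = 28.43 s
t_cycle = t_ext + t_ret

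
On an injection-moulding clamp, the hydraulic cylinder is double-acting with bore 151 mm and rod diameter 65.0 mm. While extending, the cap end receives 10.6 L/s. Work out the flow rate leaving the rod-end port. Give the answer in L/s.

Cap-side area A_cap = π/4 × (151 mm)² = 17910 mm^2
Rod-side annular area A_ann = π/4 × (151² − 65.0²) = 14590 mm^2
Piston speed v = Q_in/A_cap; rod-end outflow Q_out = v × A_ann = Q_in × A_ann/A_cap.

Q_out ≈ 8.64 L/s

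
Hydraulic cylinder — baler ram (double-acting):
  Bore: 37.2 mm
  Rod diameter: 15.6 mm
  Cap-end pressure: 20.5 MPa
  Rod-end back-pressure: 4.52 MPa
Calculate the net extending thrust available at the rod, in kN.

F ≈ 18.2 kN

Cap-side area A_cap = π/4 × (37.2 mm)² = 1087 mm^2
Rod-side annular area A_ann = π/4 × (37.2² − 15.6²) = 895.7 mm^2
Net thrust = P_cap·A_cap − P_rod·A_ann = 22.28 kN − 4.049 kN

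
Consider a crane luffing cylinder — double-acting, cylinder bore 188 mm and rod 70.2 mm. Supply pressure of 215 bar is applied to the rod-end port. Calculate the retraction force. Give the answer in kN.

F ≈ 514 kN

Rod-side annular area A_ann = π/4 × (188² − 70.2²) = 23890 mm^2
On retraction the pressure acts on the annular area (bore minus rod).
F = P × A_ann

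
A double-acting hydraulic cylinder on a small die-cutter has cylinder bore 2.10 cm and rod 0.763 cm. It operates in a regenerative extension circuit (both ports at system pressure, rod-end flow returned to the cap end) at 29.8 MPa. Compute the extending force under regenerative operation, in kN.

With equal pressure on both faces, forces on the annular region cancel; the net push is pressure × rod cross-section.
Rod cross-section A_rod = π/4 × (0.763 cm)² = 0.4572 cm^2
F = P × A_rod

F ≈ 1.36 kN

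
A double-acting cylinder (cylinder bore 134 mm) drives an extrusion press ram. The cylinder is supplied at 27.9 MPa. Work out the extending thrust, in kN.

Cap-side area A_cap = π/4 × (134 mm)² = 14100 mm^2
F = P × A_cap = 27.9 MPa × A_cap

F ≈ 393 kN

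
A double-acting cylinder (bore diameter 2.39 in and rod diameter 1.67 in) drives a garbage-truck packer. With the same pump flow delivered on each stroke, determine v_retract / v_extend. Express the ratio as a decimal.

Cap-side area A_cap = π/4 × (2.39 in)² = 4.486 in^2
Rod-side annular area A_ann = π/4 × (2.39² − 1.67²) = 2.296 in^2
For equal Q, v ∝ 1/A, so v_ret/v_ext = A_cap/A_ann.

v_ret/v_ext ≈ 1.95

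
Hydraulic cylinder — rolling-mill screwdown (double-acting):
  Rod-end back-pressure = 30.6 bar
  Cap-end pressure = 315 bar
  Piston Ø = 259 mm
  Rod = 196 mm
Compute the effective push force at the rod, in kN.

Cap-side area A_cap = π/4 × (259 mm)² = 52690 mm^2
Rod-side annular area A_ann = π/4 × (259² − 196²) = 22510 mm^2
Net thrust = P_cap·A_cap − P_rod·A_ann = 1660 kN − 68.89 kN

F ≈ 1590 kN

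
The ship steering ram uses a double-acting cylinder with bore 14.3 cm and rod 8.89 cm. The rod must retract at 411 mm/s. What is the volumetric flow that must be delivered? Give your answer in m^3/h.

Q ≈ 14.6 m^3/h

Rod-side annular area A_ann = π/4 × (14.3² − 8.89²) = 98.53 cm^2
Q = A × v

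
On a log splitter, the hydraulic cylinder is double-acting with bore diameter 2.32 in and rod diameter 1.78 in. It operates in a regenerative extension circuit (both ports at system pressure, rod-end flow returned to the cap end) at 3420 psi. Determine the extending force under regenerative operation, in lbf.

F ≈ 8510 lbf

With equal pressure on both faces, forces on the annular region cancel; the net push is pressure × rod cross-section.
Rod cross-section A_rod = π/4 × (1.78 in)² = 2.488 in^2
F = P × A_rod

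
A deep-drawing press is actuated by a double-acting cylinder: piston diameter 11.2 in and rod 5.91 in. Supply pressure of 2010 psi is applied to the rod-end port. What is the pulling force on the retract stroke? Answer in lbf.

Rod-side annular area A_ann = π/4 × (11.2² − 5.91²) = 71.09 in^2
On retraction the pressure acts on the annular area (bore minus rod).
F = P × A_ann

F ≈ 1.43e5 lbf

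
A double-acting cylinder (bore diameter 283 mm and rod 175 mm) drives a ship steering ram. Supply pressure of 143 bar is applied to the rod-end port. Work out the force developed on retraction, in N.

F ≈ 5.56e5 N

Rod-side annular area A_ann = π/4 × (283² − 175²) = 38850 mm^2
On retraction the pressure acts on the annular area (bore minus rod).
F = P × A_ann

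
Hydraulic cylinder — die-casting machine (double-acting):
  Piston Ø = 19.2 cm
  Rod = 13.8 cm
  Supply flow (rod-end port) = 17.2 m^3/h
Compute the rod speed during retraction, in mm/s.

Rod-side annular area A_ann = π/4 × (19.2² − 13.8²) = 140.0 cm^2
Flow into the rod-end port fills the annular volume.
v = Q / A

v ≈ 341 mm/s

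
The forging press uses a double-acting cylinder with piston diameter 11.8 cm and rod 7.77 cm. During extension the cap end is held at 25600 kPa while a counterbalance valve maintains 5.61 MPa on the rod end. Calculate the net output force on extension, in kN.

F ≈ 245 kN

Cap-side area A_cap = π/4 × (11.8 cm)² = 109.4 cm^2
Rod-side annular area A_ann = π/4 × (11.8² − 7.77²) = 61.94 cm^2
Net thrust = P_cap·A_cap − P_rod·A_ann = 280.0 kN − 34.75 kN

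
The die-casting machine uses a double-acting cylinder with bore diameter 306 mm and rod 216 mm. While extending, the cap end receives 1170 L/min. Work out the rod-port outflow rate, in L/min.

Q_out ≈ 587 L/min

Cap-side area A_cap = π/4 × (306 mm)² = 73540 mm^2
Rod-side annular area A_ann = π/4 × (306² − 216²) = 36900 mm^2
Piston speed v = Q_in/A_cap; rod-end outflow Q_out = v × A_ann = Q_in × A_ann/A_cap.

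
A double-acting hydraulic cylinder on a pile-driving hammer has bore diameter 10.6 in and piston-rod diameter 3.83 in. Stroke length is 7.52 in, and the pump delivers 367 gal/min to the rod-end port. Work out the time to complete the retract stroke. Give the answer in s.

t ≈ 0.408 s

Rod-side annular area A_ann = π/4 × (10.6² − 3.83²) = 76.73 in^2
Swept volume V = A × L; t = V / Q = A·L / Q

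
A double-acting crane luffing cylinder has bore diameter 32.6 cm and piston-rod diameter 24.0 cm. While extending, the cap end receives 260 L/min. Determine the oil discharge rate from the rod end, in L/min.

Q_out ≈ 119 L/min

Cap-side area A_cap = π/4 × (32.6 cm)² = 834.7 cm^2
Rod-side annular area A_ann = π/4 × (32.6² − 24.0²) = 382.3 cm^2
Piston speed v = Q_in/A_cap; rod-end outflow Q_out = v × A_ann = Q_in × A_ann/A_cap.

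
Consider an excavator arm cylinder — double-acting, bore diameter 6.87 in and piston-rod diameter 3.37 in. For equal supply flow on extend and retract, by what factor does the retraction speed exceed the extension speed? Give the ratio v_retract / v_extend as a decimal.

Cap-side area A_cap = π/4 × (6.87 in)² = 37.07 in^2
Rod-side annular area A_ann = π/4 × (6.87² − 3.37²) = 28.15 in^2
For equal Q, v ∝ 1/A, so v_ret/v_ext = A_cap/A_ann.

v_ret/v_ext ≈ 1.32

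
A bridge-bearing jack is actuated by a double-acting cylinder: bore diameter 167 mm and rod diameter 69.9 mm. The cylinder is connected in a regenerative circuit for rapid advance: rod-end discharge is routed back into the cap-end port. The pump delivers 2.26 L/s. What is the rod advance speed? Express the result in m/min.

v ≈ 35.3 m/min

In regeneration the rod-end outflow joins the pump flow into the cap end, so the net volume the pump must supply per unit advance equals the rod cross-section area.
Rod cross-section A_rod = π/4 × (69.9 mm)² = 3837 mm^2
v = Q_pump / A_rod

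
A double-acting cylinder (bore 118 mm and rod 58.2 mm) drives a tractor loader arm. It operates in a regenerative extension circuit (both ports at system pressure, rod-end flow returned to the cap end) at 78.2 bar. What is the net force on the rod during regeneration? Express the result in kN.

F ≈ 20.8 kN

With equal pressure on both faces, forces on the annular region cancel; the net push is pressure × rod cross-section.
Rod cross-section A_rod = π/4 × (58.2 mm)² = 2660 mm^2
F = P × A_rod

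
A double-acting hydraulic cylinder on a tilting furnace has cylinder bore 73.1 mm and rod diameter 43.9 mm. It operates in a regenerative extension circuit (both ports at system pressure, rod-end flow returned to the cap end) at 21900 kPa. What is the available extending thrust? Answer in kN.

With equal pressure on both faces, forces on the annular region cancel; the net push is pressure × rod cross-section.
Rod cross-section A_rod = π/4 × (43.9 mm)² = 1514 mm^2
F = P × A_rod

F ≈ 33.1 kN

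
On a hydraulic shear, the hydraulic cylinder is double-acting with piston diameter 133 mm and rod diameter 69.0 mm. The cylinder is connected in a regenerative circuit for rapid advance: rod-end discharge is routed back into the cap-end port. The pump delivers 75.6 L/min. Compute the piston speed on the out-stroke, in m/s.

v ≈ 0.337 m/s

In regeneration the rod-end outflow joins the pump flow into the cap end, so the net volume the pump must supply per unit advance equals the rod cross-section area.
Rod cross-section A_rod = π/4 × (69.0 mm)² = 3739 mm^2
v = Q_pump / A_rod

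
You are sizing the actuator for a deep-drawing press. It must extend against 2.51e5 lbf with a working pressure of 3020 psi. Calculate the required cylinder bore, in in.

D ≈ 10.3 in

Extension force acts on the full piston face: F = P × (π/4)D².
D = √(4F / (πP)) = √(4 × 2.51e5 lbf / (π × 3020 psi))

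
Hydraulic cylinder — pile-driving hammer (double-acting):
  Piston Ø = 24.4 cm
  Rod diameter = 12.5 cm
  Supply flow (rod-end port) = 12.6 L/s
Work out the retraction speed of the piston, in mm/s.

v ≈ 365 mm/s

Rod-side annular area A_ann = π/4 × (24.4² − 12.5²) = 344.9 cm^2
Flow into the rod-end port fills the annular volume.
v = Q / A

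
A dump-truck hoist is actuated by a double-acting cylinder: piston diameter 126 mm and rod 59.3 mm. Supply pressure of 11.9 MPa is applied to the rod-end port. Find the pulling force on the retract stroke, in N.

F ≈ 1.16e5 N

Rod-side annular area A_ann = π/4 × (126² − 59.3²) = 9707 mm^2
On retraction the pressure acts on the annular area (bore minus rod).
F = P × A_ann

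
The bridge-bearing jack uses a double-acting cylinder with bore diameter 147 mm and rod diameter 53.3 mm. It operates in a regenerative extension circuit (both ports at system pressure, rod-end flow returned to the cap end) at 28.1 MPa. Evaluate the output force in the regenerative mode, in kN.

With equal pressure on both faces, forces on the annular region cancel; the net push is pressure × rod cross-section.
Rod cross-section A_rod = π/4 × (53.3 mm)² = 2231 mm^2
F = P × A_rod

F ≈ 62.7 kN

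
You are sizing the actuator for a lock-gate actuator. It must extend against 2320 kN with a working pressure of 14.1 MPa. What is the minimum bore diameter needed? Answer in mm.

Extension force acts on the full piston face: F = P × (π/4)D².
D = √(4F / (πP)) = √(4 × 2320 kN / (π × 14.1 MPa))

D ≈ 458 mm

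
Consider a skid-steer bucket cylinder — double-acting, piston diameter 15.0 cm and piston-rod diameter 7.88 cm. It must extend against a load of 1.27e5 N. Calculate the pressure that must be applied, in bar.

Cap-side area A_cap = π/4 × (15.0 cm)² = 176.7 cm^2
P = F / A = 1.27e5 N / A

P ≈ 71.9 bar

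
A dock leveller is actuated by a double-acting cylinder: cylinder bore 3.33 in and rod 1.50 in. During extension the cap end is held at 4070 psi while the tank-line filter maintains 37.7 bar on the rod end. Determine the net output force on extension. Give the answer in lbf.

Cap-side area A_cap = π/4 × (3.33 in)² = 8.709 in^2
Rod-side annular area A_ann = π/4 × (3.33² − 1.50²) = 6.942 in^2
Net thrust = P_cap·A_cap − P_rod·A_ann = 35450 lbf − 3796 lbf

F ≈ 31700 lbf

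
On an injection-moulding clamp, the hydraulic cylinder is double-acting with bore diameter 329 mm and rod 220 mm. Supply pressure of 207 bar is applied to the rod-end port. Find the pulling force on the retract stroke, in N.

F ≈ 9.73e5 N

Rod-side annular area A_ann = π/4 × (329² − 220²) = 47000 mm^2
On retraction the pressure acts on the annular area (bore minus rod).
F = P × A_ann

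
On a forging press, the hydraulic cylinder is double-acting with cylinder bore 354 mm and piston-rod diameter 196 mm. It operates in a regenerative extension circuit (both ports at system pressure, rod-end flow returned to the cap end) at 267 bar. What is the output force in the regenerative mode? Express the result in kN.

With equal pressure on both faces, forces on the annular region cancel; the net push is pressure × rod cross-section.
Rod cross-section A_rod = π/4 × (196 mm)² = 30170 mm^2
F = P × A_rod

F ≈ 806 kN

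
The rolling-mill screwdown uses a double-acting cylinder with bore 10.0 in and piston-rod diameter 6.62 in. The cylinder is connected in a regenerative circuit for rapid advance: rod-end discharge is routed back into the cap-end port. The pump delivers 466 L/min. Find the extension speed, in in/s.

v ≈ 13.8 in/s

In regeneration the rod-end outflow joins the pump flow into the cap end, so the net volume the pump must supply per unit advance equals the rod cross-section area.
Rod cross-section A_rod = π/4 × (6.62 in)² = 34.42 in^2
v = Q_pump / A_rod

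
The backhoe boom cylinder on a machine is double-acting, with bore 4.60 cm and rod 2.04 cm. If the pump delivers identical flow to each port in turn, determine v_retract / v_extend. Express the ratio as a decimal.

Cap-side area A_cap = π/4 × (4.60 cm)² = 16.62 cm^2
Rod-side annular area A_ann = π/4 × (4.60² − 2.04²) = 13.35 cm^2
For equal Q, v ∝ 1/A, so v_ret/v_ext = A_cap/A_ann.

v_ret/v_ext ≈ 1.24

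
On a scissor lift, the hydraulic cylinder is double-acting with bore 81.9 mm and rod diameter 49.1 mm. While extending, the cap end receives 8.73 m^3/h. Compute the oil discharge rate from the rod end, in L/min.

Q_out ≈ 93.2 L/min

Cap-side area A_cap = π/4 × (81.9 mm)² = 5268 mm^2
Rod-side annular area A_ann = π/4 × (81.9² − 49.1²) = 3375 mm^2
Piston speed v = Q_in/A_cap; rod-end outflow Q_out = v × A_ann = Q_in × A_ann/A_cap.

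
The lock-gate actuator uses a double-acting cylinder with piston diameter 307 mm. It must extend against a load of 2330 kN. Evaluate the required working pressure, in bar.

Cap-side area A_cap = π/4 × (307 mm)² = 74020 mm^2
P = F / A = 2330 kN / A

P ≈ 315 bar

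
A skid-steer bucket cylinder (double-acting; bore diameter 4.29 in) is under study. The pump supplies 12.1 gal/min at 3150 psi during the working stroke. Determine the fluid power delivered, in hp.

Hydraulic power = P × Q

W ≈ 22.2 hp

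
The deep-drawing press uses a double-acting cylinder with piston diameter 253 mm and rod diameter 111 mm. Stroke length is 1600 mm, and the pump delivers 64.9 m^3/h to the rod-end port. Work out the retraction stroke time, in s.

Rod-side annular area A_ann = π/4 × (253² − 111²) = 40600 mm^2
Swept volume V = A × L; t = V / Q = A·L / Q

t ≈ 3.60 s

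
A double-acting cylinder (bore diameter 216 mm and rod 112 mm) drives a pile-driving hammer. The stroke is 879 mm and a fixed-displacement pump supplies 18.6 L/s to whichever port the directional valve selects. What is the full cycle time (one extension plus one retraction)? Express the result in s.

Cap-side area A_cap = π/4 × (216 mm)² = 36640 mm^2
Rod-side annular area A_ann = π/4 × (216² − 112²) = 26790 mm^2
t_ext = A_cap·L/Q = 1.732 s
t_ret = A_ann·L/Q = 1.266 s
t_cycle = t_ext + t_ret

t ≈ 3.00 s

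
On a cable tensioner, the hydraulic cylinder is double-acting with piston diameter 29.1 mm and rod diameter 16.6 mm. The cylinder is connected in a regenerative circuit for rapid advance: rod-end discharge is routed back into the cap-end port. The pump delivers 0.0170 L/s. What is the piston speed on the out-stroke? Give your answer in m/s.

v ≈ 0.0785 m/s

In regeneration the rod-end outflow joins the pump flow into the cap end, so the net volume the pump must supply per unit advance equals the rod cross-section area.
Rod cross-section A_rod = π/4 × (16.6 mm)² = 216.4 mm^2
v = Q_pump / A_rod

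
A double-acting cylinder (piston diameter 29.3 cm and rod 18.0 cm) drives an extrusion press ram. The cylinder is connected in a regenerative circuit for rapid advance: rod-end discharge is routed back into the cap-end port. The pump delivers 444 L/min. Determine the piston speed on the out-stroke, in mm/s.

In regeneration the rod-end outflow joins the pump flow into the cap end, so the net volume the pump must supply per unit advance equals the rod cross-section area.
Rod cross-section A_rod = π/4 × (18.0 cm)² = 254.5 cm^2
v = Q_pump / A_rod

v ≈ 291 mm/s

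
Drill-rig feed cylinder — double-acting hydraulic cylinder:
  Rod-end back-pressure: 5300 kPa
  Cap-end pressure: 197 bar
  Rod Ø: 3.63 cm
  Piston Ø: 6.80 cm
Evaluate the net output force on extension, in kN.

Cap-side area A_cap = π/4 × (6.80 cm)² = 36.32 cm^2
Rod-side annular area A_ann = π/4 × (6.80² − 3.63²) = 25.97 cm^2
Net thrust = P_cap·A_cap − P_rod·A_ann = 71.54 kN − 13.76 kN

F ≈ 57.8 kN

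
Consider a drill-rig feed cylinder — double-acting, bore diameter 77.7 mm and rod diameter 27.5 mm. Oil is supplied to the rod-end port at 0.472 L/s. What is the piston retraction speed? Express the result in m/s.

v ≈ 0.114 m/s

Rod-side annular area A_ann = π/4 × (77.7² − 27.5²) = 4148 mm^2
Flow into the rod-end port fills the annular volume.
v = Q / A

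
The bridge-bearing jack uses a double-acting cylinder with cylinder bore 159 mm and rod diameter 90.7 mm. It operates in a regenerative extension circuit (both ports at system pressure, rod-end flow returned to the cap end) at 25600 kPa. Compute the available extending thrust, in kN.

F ≈ 165 kN

With equal pressure on both faces, forces on the annular region cancel; the net push is pressure × rod cross-section.
Rod cross-section A_rod = π/4 × (90.7 mm)² = 6461 mm^2
F = P × A_rod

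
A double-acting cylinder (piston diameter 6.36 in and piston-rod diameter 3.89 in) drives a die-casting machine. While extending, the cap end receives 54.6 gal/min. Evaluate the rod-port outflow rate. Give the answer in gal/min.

Cap-side area A_cap = π/4 × (6.36 in)² = 31.77 in^2
Rod-side annular area A_ann = π/4 × (6.36² − 3.89²) = 19.88 in^2
Piston speed v = Q_in/A_cap; rod-end outflow Q_out = v × A_ann = Q_in × A_ann/A_cap.

Q_out ≈ 34.2 gal/min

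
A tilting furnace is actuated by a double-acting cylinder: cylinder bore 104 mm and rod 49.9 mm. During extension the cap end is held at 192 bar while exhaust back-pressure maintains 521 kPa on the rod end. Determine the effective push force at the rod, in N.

Cap-side area A_cap = π/4 × (104 mm)² = 8495 mm^2
Rod-side annular area A_ann = π/4 × (104² − 49.9²) = 6539 mm^2
Net thrust = P_cap·A_cap − P_rod·A_ann = 1.631e5 N − 3407 N

F ≈ 1.60e5 N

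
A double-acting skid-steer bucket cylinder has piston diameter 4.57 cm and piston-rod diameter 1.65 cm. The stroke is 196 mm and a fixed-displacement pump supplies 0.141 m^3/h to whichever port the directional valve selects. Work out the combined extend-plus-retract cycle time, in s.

Cap-side area A_cap = π/4 × (4.57 cm)² = 16.40 cm^2
Rod-side annular area A_ann = π/4 × (4.57² − 1.65²) = 14.26 cm^2
t_ext = A_cap·L/Q = 8.208 s
t_ret = A_ann·L/Q = 7.138 s
t_cycle = t_ext + t_ret

t ≈ 15.3 s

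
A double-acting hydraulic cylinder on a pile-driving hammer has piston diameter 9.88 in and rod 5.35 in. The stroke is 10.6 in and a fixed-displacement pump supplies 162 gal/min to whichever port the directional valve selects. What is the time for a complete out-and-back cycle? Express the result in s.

Cap-side area A_cap = π/4 × (9.88 in)² = 76.67 in^2
Rod-side annular area A_ann = π/4 × (9.88² − 5.35²) = 54.19 in^2
t_ext = A_cap·L/Q = 1.303 s
t_ret = A_ann·L/Q = 0.9209 s
t_cycle = t_ext + t_ret

t ≈ 2.22 s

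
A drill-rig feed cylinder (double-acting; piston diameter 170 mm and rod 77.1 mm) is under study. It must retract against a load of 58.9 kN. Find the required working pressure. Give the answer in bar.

Rod-side annular area A_ann = π/4 × (170² − 77.1²) = 18030 mm^2
Retraction: pressure acts on the annular area.
P = F / A = 58.9 kN / A

P ≈ 32.7 bar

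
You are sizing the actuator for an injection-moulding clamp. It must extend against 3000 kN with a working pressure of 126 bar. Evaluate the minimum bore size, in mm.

Extension force acts on the full piston face: F = P × (π/4)D².
D = √(4F / (πP)) = √(4 × 3000 kN / (π × 126 bar))

D ≈ 551 mm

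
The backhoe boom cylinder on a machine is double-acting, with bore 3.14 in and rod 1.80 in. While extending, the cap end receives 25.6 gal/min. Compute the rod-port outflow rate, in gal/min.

Q_out ≈ 17.2 gal/min

Cap-side area A_cap = π/4 × (3.14 in)² = 7.744 in^2
Rod-side annular area A_ann = π/4 × (3.14² − 1.80²) = 5.199 in^2
Piston speed v = Q_in/A_cap; rod-end outflow Q_out = v × A_ann = Q_in × A_ann/A_cap.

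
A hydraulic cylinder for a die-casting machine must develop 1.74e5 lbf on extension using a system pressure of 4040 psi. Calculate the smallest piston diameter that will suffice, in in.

Extension force acts on the full piston face: F = P × (π/4)D².
D = √(4F / (πP)) = √(4 × 1.74e5 lbf / (π × 4040 psi))

D ≈ 7.41 in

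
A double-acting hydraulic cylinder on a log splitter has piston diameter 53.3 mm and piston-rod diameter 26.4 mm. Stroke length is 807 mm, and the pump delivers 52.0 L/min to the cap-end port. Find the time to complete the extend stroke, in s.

t ≈ 2.08 s

Cap-side area A_cap = π/4 × (53.3 mm)² = 2231 mm^2
Swept volume V = A × L; t = V / Q = A·L / Q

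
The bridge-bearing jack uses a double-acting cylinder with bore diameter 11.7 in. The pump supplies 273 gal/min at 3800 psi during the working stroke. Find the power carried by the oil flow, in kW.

W ≈ 451 kW

Hydraulic power = P × Q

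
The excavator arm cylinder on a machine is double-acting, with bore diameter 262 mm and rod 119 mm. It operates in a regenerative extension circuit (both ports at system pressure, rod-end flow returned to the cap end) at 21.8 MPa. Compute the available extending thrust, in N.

With equal pressure on both faces, forces on the annular region cancel; the net push is pressure × rod cross-section.
Rod cross-section A_rod = π/4 × (119 mm)² = 11120 mm^2
F = P × A_rod

F ≈ 2.42e5 N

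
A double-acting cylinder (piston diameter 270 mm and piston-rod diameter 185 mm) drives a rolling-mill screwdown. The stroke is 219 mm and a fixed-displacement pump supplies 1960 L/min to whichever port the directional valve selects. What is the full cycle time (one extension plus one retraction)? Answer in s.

t ≈ 0.587 s

Cap-side area A_cap = π/4 × (270 mm)² = 57260 mm^2
Rod-side annular area A_ann = π/4 × (270² − 185²) = 30380 mm^2
t_ext = A_cap·L/Q = 0.3838 s
t_ret = A_ann·L/Q = 0.2036 s
t_cycle = t_ext + t_ret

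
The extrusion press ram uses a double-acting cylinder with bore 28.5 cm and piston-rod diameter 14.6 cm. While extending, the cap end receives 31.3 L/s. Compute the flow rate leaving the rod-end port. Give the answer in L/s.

Cap-side area A_cap = π/4 × (28.5 cm)² = 637.9 cm^2
Rod-side annular area A_ann = π/4 × (28.5² − 14.6²) = 470.5 cm^2
Piston speed v = Q_in/A_cap; rod-end outflow Q_out = v × A_ann = Q_in × A_ann/A_cap.

Q_out ≈ 23.1 L/s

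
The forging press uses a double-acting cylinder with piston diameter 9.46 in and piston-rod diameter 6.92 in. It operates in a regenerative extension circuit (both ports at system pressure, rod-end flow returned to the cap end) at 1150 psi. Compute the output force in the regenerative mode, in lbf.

F ≈ 43300 lbf

With equal pressure on both faces, forces on the annular region cancel; the net push is pressure × rod cross-section.
Rod cross-section A_rod = π/4 × (6.92 in)² = 37.61 in^2
F = P × A_rod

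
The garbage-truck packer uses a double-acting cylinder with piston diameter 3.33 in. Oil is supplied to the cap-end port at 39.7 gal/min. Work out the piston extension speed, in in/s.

Cap-side area A_cap = π/4 × (3.33 in)² = 8.709 in^2
v = Q / A

v ≈ 17.5 in/s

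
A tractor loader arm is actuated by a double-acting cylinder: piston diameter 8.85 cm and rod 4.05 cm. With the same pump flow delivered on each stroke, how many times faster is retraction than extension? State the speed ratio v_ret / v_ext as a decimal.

Cap-side area A_cap = π/4 × (8.85 cm)² = 61.51 cm^2
Rod-side annular area A_ann = π/4 × (8.85² − 4.05²) = 48.63 cm^2
For equal Q, v ∝ 1/A, so v_ret/v_ext = A_cap/A_ann.

v_ret/v_ext ≈ 1.26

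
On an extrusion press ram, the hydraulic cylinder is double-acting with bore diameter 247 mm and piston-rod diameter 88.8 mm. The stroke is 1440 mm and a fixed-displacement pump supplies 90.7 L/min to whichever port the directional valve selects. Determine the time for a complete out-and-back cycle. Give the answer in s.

Cap-side area A_cap = π/4 × (247 mm)² = 47920 mm^2
Rod-side annular area A_ann = π/4 × (247² − 88.8²) = 41720 mm^2
t_ext = A_cap·L/Q = 45.64 s
t_ret = A_ann·L/Q = 39.75 s
t_cycle = t_ext + t_ret

t ≈ 85.4 s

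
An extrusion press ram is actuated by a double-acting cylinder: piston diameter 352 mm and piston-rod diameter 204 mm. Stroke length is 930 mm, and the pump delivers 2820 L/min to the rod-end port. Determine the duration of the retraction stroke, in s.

Rod-side annular area A_ann = π/4 × (352² − 204²) = 64630 mm^2
Swept volume V = A × L; t = V / Q = A·L / Q

t ≈ 1.28 s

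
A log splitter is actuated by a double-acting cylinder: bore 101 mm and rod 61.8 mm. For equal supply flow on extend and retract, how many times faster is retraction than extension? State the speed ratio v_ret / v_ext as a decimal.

v_ret/v_ext ≈ 1.60

Cap-side area A_cap = π/4 × (101 mm)² = 8012 mm^2
Rod-side annular area A_ann = π/4 × (101² − 61.8²) = 5012 mm^2
For equal Q, v ∝ 1/A, so v_ret/v_ext = A_cap/A_ann.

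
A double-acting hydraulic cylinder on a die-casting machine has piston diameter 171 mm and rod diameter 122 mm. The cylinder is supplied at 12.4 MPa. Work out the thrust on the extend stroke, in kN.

F ≈ 285 kN

Cap-side area A_cap = π/4 × (171 mm)² = 22970 mm^2
F = P × A_cap = 12.4 MPa × A_cap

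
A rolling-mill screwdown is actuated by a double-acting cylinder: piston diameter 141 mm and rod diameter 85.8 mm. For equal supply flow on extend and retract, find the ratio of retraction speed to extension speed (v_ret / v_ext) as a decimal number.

v_ret/v_ext ≈ 1.59

Cap-side area A_cap = π/4 × (141 mm)² = 15610 mm^2
Rod-side annular area A_ann = π/4 × (141² − 85.8²) = 9833 mm^2
For equal Q, v ∝ 1/A, so v_ret/v_ext = A_cap/A_ann.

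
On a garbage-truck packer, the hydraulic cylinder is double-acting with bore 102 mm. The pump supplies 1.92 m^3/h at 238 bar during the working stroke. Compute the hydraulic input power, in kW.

W ≈ 12.7 kW

Hydraulic power = P × Q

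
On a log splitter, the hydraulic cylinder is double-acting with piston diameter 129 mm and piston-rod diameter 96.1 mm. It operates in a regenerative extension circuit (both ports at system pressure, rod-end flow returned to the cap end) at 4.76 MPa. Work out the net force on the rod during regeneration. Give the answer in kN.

With equal pressure on both faces, forces on the annular region cancel; the net push is pressure × rod cross-section.
Rod cross-section A_rod = π/4 × (96.1 mm)² = 7253 mm^2
F = P × A_rod

F ≈ 34.5 kN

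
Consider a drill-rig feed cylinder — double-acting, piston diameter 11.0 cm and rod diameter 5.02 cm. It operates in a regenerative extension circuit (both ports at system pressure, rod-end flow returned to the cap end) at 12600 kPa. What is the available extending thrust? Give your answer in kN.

F ≈ 24.9 kN

With equal pressure on both faces, forces on the annular region cancel; the net push is pressure × rod cross-section.
Rod cross-section A_rod = π/4 × (5.02 cm)² = 19.79 cm^2
F = P × A_rod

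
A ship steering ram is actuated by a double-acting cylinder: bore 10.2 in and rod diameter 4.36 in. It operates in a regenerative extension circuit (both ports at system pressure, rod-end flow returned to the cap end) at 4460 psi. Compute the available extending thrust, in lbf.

F ≈ 66600 lbf

With equal pressure on both faces, forces on the annular region cancel; the net push is pressure × rod cross-section.
Rod cross-section A_rod = π/4 × (4.36 in)² = 14.93 in^2
F = P × A_rod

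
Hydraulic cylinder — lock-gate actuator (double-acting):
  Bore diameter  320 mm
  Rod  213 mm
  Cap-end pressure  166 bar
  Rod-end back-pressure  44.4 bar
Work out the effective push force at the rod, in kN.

Cap-side area A_cap = π/4 × (320 mm)² = 80420 mm^2
Rod-side annular area A_ann = π/4 × (320² − 213²) = 44790 mm^2
Net thrust = P_cap·A_cap − P_rod·A_ann = 1335 kN − 198.9 kN

F ≈ 1140 kN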